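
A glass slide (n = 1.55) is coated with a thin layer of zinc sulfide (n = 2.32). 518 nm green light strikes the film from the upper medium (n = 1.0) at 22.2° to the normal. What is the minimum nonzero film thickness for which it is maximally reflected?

56.6 nm

At the upper boundary (n = 1.0 to n = 2.32) the reflected ray undergoes a half-wave phase shift.
At the lower boundary (n = 2.32 to n = 1.55) the reflected ray undergoes no phase shift.
The two reflections differ by half a wavelength.
With one net inversion, constructive interference in reflection requires 2 n t cos θ_r = (m + ½) λ.
Snell's law: 1.0 sin 22.2° = 2.32 sin θ_r → sin θ_r = 0.163, cos θ_r = 0.987.
Minimum at m = 0: t = λ / (4 n cos θ_r) = 518 / (4 × 2.32 × 0.987) = 56.6 nm.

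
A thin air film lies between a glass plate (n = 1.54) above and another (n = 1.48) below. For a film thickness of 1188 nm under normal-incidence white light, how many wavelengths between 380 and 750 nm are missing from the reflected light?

Top surface (1.54 → 1.0): reflection off a lower-index medium gives no phase shift.
Bottom surface (1.0 → 1.48): reflection off a higher-index medium gives a half-wave phase shift.
Net: one phase inversion between the two reflected rays.
With one net inversion, destructive interference in reflection requires 2 n t = m λ.
λ = 2 n t / m = 2376 / m nm.
m=3: 792 nm (IR); m=4: 594 nm (visible); m=5: 475 nm (visible); m=6: 396 nm (visible); m=7: 339 nm (UV).

3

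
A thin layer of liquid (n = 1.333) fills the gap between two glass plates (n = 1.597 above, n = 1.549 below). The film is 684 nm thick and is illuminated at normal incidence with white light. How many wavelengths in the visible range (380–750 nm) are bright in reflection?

3

At the upper boundary (n = 1.597 to n = 1.333) the reflected ray undergoes no phase shift.
Ray reflecting at the bottom interface goes from n = 1.333 toward n = 1.549: a half-wave phase shift.
Exactly one π shift → a net half-wave offset.
With one net inversion, constructive interference in reflection requires 2 n t = (m + ½) λ.
λ = 2 n t / (m + ½) = 1824 / (m + ½) nm.
m=1: 1216 nm (IR); m=2: 729 nm (visible); m=3: 521 nm (visible); m=4: 405 nm (visible); m=5: 332 nm (UV).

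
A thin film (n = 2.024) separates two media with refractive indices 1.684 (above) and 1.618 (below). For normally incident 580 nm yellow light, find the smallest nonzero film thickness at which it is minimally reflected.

143 nm

Top surface (1.684 → 2.024): reflection off a higher-index medium gives a half-wave phase shift.
At the lower boundary (n = 2.024 to n = 1.618) the reflected ray undergoes no phase shift.
Exactly one π shift → a net half-wave offset.
With one net inversion, destructive interference in reflection requires 2 n t = m λ.
Minimum nonzero at m = 1: t = λ / (2 n) = 580 / (2 × 2.024) = 143 nm.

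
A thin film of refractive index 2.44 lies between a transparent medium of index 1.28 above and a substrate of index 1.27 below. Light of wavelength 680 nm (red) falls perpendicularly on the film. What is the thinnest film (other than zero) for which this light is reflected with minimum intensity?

Top surface (1.28 → 2.44): reflection off a higher-index medium gives a half-wave phase shift.
At the lower boundary (n = 2.44 to n = 1.27) the reflected ray undergoes no phase shift.
The two reflections differ by half a wavelength.
So the condition for destructive reflection is 2 n t = m λ.
Minimum nonzero at m = 1: t = λ / (2 n) = 680 / (2 × 2.44) = 139 nm.

139 nm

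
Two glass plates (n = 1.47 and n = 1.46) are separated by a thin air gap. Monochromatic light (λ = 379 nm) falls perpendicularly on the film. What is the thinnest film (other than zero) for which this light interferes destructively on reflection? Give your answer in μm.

0.190 μm

Top surface (1.47 → 1.0): reflection off a lower-index medium gives no phase shift.
At the lower boundary (n = 1.0 to n = 1.46) the reflected ray undergoes a half-wave phase shift.
Exactly one π shift → a net half-wave offset.
So the condition for destructive reflection is 2 n t = m λ.
Minimum nonzero at m = 1: t = λ / (2 n) = 379 / (2 × 1.0) = 190 nm.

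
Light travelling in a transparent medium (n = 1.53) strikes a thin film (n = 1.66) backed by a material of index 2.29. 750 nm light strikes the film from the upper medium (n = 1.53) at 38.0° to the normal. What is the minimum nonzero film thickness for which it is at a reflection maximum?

274 nm

At the upper boundary (n = 1.53 to n = 1.66) the reflected ray undergoes a half-wave phase shift.
Bottom surface (1.66 → 2.29): reflection off a higher-index medium gives a half-wave phase shift.
Zero or two π shifts → no net half-wave offset.
With no net inversion, constructive interference in reflection requires 2 n t cos θ_r = m λ.
Snell's law: 1.53 sin 38.0° = 1.66 sin θ_r → sin θ_r = 0.567, cos θ_r = 0.823.
Minimum nonzero at m = 1: t = λ / (2 n cos θ_r) = 750 / (2 × 1.66 × 0.823) = 274 nm.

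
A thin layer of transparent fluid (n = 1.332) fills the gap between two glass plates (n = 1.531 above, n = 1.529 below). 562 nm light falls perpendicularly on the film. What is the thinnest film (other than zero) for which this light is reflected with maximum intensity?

Top surface (1.531 → 1.332): reflection off a lower-index medium gives no phase shift.
At the lower boundary (n = 1.332 to n = 1.529) the reflected ray undergoes a half-wave phase shift.
Exactly one π shift → a net half-wave offset.
With one net inversion, constructive interference in reflection requires 2 n t = (m + ½) λ.
Minimum at m = 0: t = λ / (4 n) = 562 / (4 × 1.332) = 105 nm.

105 nm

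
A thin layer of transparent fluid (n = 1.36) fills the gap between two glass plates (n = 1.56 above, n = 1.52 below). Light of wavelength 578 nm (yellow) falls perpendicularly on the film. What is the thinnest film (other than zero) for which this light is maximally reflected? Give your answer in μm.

0.106 μm

Ray reflecting at the top interface goes from n = 1.56 toward n = 1.36: no phase shift.
Bottom surface (1.36 → 1.52): reflection off a higher-index medium gives a half-wave phase shift.
The two reflections differ by half a wavelength.
For bright reflection here: 2 n t = (m + ½) λ.
Minimum at m = 0: t = λ / (4 n) = 578 / (4 × 1.36) = 106 nm.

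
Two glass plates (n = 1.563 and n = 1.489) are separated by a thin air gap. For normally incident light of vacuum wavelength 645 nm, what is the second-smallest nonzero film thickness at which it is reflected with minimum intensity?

645 nm

Ray reflecting at the top interface goes from n = 1.563 toward n = 1.0: no phase shift.
Bottom surface (1.0 → 1.489): reflection off a higher-index medium gives a half-wave phase shift.
Exactly one π shift → a net half-wave offset.
For dark reflection here: 2 n t = m λ.
The second-smallest nonzero thickness corresponds to m = 2: t = m λ / (2 n) = 2.00 × 645 / (2 × 1.0) = 645 nm.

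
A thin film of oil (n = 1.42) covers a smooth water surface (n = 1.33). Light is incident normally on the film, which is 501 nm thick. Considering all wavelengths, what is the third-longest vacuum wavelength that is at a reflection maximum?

Top surface (1.0 → 1.42): reflection off a higher-index medium gives a half-wave phase shift.
At the lower boundary (n = 1.42 to n = 1.33) the reflected ray undergoes no phase shift.
Exactly one π shift → a net half-wave offset.
For maximum reflection here: 2 n t = (m + ½) λ.
λ = 2 n t / (m + ½). The third-longest wavelength is m = 2: λ = 2 × 1.42 × 501 / 2.50 = 569 nm.

569 nm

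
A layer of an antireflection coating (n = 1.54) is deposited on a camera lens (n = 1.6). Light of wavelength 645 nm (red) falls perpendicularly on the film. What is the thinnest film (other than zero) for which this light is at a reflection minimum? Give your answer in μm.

0.105 μm

Top surface (1.0 → 1.54): reflection off a higher-index medium gives a half-wave phase shift.
Ray reflecting at the bottom interface goes from n = 1.54 toward n = 1.6: a half-wave phase shift.
Zero or two π shifts → no net half-wave offset.
With no net inversion, destructive interference in reflection requires 2 n t = (m + ½) λ.
Minimum at m = 0: t = λ / (4 n) = 645 / (4 × 1.54) = 105 nm.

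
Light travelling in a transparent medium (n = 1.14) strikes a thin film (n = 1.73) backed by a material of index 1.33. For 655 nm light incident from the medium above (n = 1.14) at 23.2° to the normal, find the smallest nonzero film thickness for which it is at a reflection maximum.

At the upper boundary (n = 1.14 to n = 1.73) the reflected ray undergoes a half-wave phase shift.
Ray reflecting at the bottom interface goes from n = 1.73 toward n = 1.33: no phase shift.
Exactly one π shift → a net half-wave offset.
For maximum reflection here: 2 n t cos θ_r = (m + ½) λ.
Snell's law: 1.14 sin 23.2° = 1.73 sin θ_r → sin θ_r = 0.260, cos θ_r = 0.966.
Minimum at m = 0: t = λ / (4 n cos θ_r) = 655 / (4 × 1.73 × 0.966) = 98.0 nm.

98.0 nm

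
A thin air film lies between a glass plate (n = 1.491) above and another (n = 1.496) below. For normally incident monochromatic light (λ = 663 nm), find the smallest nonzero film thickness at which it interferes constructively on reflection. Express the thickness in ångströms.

At the upper boundary (n = 1.491 to n = 1.0) the reflected ray undergoes no phase shift.
At the lower boundary (n = 1.0 to n = 1.496) the reflected ray undergoes a half-wave phase shift.
The two reflections differ by half a wavelength.
For strong reflection here: 2 n t = (m + ½) λ.
Minimum at m = 0: t = λ / (4 n) = 663 / (4 × 1.0) = 166 nm.

1658 Å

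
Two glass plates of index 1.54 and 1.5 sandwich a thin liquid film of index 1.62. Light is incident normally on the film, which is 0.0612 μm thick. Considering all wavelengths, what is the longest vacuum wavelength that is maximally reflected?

Top surface (1.54 → 1.62): reflection off a higher-index medium gives a half-wave phase shift.
Ray reflecting at the bottom interface goes from n = 1.62 toward n = 1.5: no phase shift.
Exactly one π shift → a net half-wave offset.
For bright reflection here: 2 n t = (m + ½) λ.
λ = 2 n t / (m + ½). The longest wavelength is m = 0: λ = 2 × 1.62 × 61.2 / 0.500 = 397 nm.

397 nm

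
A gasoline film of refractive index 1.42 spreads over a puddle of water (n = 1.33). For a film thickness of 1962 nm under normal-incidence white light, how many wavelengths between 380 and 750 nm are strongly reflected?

8

Top surface (1.0 → 1.42): reflection off a higher-index medium gives a half-wave phase shift.
At the lower boundary (n = 1.42 to n = 1.33) the reflected ray undergoes no phase shift.
Exactly one π shift → a net half-wave offset.
For maximum reflection here: 2 n t = (m + ½) λ.
λ = 2 n t / (m + ½) = 5572 / (m + ½) nm.
m=6: 857 nm (IR); m=7: 743 nm (visible); m=8: 656 nm (visible); m=9: 587 nm (visible); m=10: 531 nm (visible); m=11: 485 nm (visible); m=12: 446 nm (visible); m=13: 413 nm (visible); m=14: 384 nm (visible); m=15: 359 nm (UV).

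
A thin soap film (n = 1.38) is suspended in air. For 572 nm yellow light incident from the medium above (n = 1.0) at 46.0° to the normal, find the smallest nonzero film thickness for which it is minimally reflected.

243 nm

At the upper boundary (n = 1.0 to n = 1.38) the reflected ray undergoes a half-wave phase shift.
At the lower boundary (n = 1.38 to n = 1.0) the reflected ray undergoes no phase shift.
The two reflections differ by half a wavelength.
So the condition for destructive reflection is 2 n t cos θ_r = m λ.
Snell's law: 1.0 sin 46.0° = 1.38 sin θ_r → sin θ_r = 0.521, cos θ_r = 0.853.
Minimum nonzero at m = 1: t = λ / (2 n cos θ_r) = 572 / (2 × 1.38 × 0.853) = 243 nm.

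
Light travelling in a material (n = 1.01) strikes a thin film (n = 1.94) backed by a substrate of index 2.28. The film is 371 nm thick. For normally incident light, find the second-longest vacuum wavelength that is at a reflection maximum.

Top surface (1.01 → 1.94): reflection off a higher-index medium gives a half-wave phase shift.
At the lower boundary (n = 1.94 to n = 2.28) the reflected ray undergoes a half-wave phase shift.
Zero or two π shifts → no net half-wave offset.
With no net inversion, constructive interference in reflection requires 2 n t = m λ.
λ = 2 n t / m. The second-longest wavelength is m = 2: λ = 2 × 1.94 × 371 / 2.00 = 720 nm.

720 nm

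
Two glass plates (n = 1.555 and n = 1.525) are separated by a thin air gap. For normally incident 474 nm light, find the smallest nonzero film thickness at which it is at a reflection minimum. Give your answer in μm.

0.237 μm

At the upper boundary (n = 1.555 to n = 1.0) the reflected ray undergoes no phase shift.
At the lower boundary (n = 1.0 to n = 1.525) the reflected ray undergoes a half-wave phase shift.
The two reflections differ by half a wavelength.
For dark reflection here: 2 n t = m λ.
Minimum nonzero at m = 1: t = λ / (2 n) = 474 / (2 × 1.0) = 237 nm.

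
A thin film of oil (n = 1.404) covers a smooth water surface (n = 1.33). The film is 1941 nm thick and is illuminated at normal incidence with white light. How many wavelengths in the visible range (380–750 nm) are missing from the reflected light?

7

Top surface (1.0 → 1.404): reflection off a higher-index medium gives a half-wave phase shift.
At the lower boundary (n = 1.404 to n = 1.33) the reflected ray undergoes no phase shift.
Net: one phase inversion between the two reflected rays.
So the condition for destructive reflection is 2 n t = m λ.
λ = 2 n t / m = 5450 / m nm.
m=7: 779 nm (IR); m=8: 681 nm (visible); m=9: 606 nm (visible); m=10: 545 nm (visible); m=11: 495 nm (visible); m=12: 454 nm (visible); m=13: 419 nm (visible); m=14: 389 nm (visible); m=15: 363 nm (UV).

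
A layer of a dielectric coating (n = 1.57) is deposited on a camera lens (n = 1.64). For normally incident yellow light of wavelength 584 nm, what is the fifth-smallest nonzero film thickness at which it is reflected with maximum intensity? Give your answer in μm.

0.930 μm

Ray reflecting at the top interface goes from n = 1.0 toward n = 1.57: a half-wave phase shift.
At the lower boundary (n = 1.57 to n = 1.64) the reflected ray undergoes a half-wave phase shift.
Net: no relative phase inversion (both shifts match).
For maximum reflection here: 2 n t = m λ.
The fifth-smallest nonzero thickness corresponds to m = 5: t = m λ / (2 n) = 5.00 × 584 / (2 × 1.57) = 930 nm.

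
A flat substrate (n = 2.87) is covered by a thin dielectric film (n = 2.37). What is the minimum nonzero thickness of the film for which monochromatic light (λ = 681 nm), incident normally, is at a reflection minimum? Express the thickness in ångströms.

At the upper boundary (n = 1.0 to n = 2.37) the reflected ray undergoes a half-wave phase shift.
Ray reflecting at the bottom interface goes from n = 2.37 toward n = 2.87: a half-wave phase shift.
Net: no relative phase inversion (both shifts match).
For dark reflection here: 2 n t = (m + ½) λ.
Minimum at m = 0: t = λ / (4 n) = 681 / (4 × 2.37) = 71.8 nm.

718 Å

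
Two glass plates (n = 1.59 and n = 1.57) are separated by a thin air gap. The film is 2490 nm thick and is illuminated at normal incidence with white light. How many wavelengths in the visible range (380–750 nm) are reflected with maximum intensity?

6

Ray reflecting at the top interface goes from n = 1.59 toward n = 1.0: no phase shift.
At the lower boundary (n = 1.0 to n = 1.57) the reflected ray undergoes a half-wave phase shift.
The two reflections differ by half a wavelength.
With one net inversion, constructive interference in reflection requires 2 n t = (m + ½) λ.
λ = 2 n t / (m + ½) = 4980 / (m + ½) nm.
m=6: 766 nm (IR); m=7: 664 nm (visible); m=8: 586 nm (visible); m=9: 524 nm (visible); m=10: 474 nm (visible); m=11: 433 nm (visible); m=12: 398 nm (visible); m=13: 369 nm (UV).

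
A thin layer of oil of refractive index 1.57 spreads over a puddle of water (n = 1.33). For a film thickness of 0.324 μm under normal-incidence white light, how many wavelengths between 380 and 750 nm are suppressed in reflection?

1

At the upper boundary (n = 1.0 to n = 1.57) the reflected ray undergoes a half-wave phase shift.
At the lower boundary (n = 1.57 to n = 1.33) the reflected ray undergoes no phase shift.
Exactly one π shift → a net half-wave offset.
For weak reflection here: 2 n t = m λ.
λ = 2 n t / m = 1017 / m nm.
m=1: 1017 nm (IR); m=2: 509 nm (visible); m=3: 339 nm (UV).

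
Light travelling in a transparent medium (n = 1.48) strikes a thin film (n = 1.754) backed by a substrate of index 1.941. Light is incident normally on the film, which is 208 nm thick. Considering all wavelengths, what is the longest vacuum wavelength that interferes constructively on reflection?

Top surface (1.48 → 1.754): reflection off a higher-index medium gives a half-wave phase shift.
Ray reflecting at the bottom interface goes from n = 1.754 toward n = 1.941: a half-wave phase shift.
Net: no relative phase inversion (both shifts match).
For strong reflection here: 2 n t = m λ.
λ = 2 n t / m. The longest wavelength is m = 1: λ = 2 × 1.754 × 208 / 1.00 = 730 nm.

730 nm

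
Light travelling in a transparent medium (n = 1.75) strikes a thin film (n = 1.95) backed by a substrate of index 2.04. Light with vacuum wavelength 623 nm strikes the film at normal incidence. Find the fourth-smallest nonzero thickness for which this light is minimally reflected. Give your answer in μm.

0.559 μm

At the upper boundary (n = 1.75 to n = 1.95) the reflected ray undergoes a half-wave phase shift.
Ray reflecting at the bottom interface goes from n = 1.95 toward n = 2.04: a half-wave phase shift.
Zero or two π shifts → no net half-wave offset.
For dark reflection here: 2 n t = (m + ½) λ.
The fourth-smallest nonzero thickness corresponds to m = 3: t = (m + ½) λ / (2 n) = 3.50 × 623 / (2 × 1.95) = 559 nm.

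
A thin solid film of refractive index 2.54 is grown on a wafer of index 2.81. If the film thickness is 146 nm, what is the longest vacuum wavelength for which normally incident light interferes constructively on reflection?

742 nm

Ray reflecting at the top interface goes from n = 1.0 toward n = 2.54: a half-wave phase shift.
Ray reflecting at the bottom interface goes from n = 2.54 toward n = 2.81: a half-wave phase shift.
Zero or two π shifts → no net half-wave offset.
For bright reflection here: 2 n t = m λ.
λ = 2 n t / m. The longest wavelength is m = 1: λ = 2 × 2.54 × 146 / 1.00 = 742 nm.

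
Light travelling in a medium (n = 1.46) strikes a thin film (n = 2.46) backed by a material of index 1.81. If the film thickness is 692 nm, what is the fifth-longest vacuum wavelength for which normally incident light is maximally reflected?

Ray reflecting at the top interface goes from n = 1.46 toward n = 2.46: a half-wave phase shift.
At the lower boundary (n = 2.46 to n = 1.81) the reflected ray undergoes no phase shift.
Net: one phase inversion between the two reflected rays.
So the condition for constructive reflection is 2 n t = (m + ½) λ.
λ = 2 n t / (m + ½). The fifth-longest wavelength is m = 4: λ = 2 × 2.46 × 692 / 4.50 = 757 nm.

757 nm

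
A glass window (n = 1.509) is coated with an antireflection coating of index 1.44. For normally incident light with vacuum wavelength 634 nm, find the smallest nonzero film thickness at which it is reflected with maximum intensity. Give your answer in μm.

Ray reflecting at the top interface goes from n = 1.0 toward n = 1.44: a half-wave phase shift.
Bottom surface (1.44 → 1.509): reflection off a higher-index medium gives a half-wave phase shift.
Net: no relative phase inversion (both shifts match).
With no net inversion, constructive interference in reflection requires 2 n t = m λ.
Minimum nonzero at m = 1: t = λ / (2 n) = 634 / (2 × 1.44) = 220 nm.

0.220 μm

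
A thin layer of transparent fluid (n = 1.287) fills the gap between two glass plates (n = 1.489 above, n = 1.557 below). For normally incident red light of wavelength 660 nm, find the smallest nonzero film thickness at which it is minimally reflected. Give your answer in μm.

0.256 μm

Ray reflecting at the top interface goes from n = 1.489 toward n = 1.287: no phase shift.
Ray reflecting at the bottom interface goes from n = 1.287 toward n = 1.557: a half-wave phase shift.
The two reflections differ by half a wavelength.
With one net inversion, destructive interference in reflection requires 2 n t = m λ.
Minimum nonzero at m = 1: t = λ / (2 n) = 660 / (2 × 1.287) = 256 nm.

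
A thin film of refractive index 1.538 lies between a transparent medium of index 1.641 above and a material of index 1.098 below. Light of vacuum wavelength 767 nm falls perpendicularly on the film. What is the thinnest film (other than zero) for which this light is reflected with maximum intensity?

249 nm

Top surface (1.641 → 1.538): reflection off a lower-index medium gives no phase shift.
Ray reflecting at the bottom interface goes from n = 1.538 toward n = 1.098: no phase shift.
The two reflections carry the same phase change, so no net offset.
So the condition for constructive reflection is 2 n t = m λ.
Minimum nonzero at m = 1: t = λ / (2 n) = 767 / (2 × 1.538) = 249 nm.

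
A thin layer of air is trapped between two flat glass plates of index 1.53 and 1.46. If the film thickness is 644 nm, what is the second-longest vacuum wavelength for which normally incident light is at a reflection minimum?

644 nm

Top surface (1.53 → 1.0): reflection off a lower-index medium gives no phase shift.
Ray reflecting at the bottom interface goes from n = 1.0 toward n = 1.46: a half-wave phase shift.
The two reflections differ by half a wavelength.
So the condition for destructive reflection is 2 n t = m λ.
λ = 2 n t / m. The second-longest wavelength is m = 2: λ = 2 × 1.0 × 644 / 2.00 = 644 nm.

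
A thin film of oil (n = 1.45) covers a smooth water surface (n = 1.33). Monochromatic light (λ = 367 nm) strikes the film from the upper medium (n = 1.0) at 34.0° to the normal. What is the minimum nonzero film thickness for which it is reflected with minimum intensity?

137 nm

Ray reflecting at the top interface goes from n = 1.0 toward n = 1.45: a half-wave phase shift.
Ray reflecting at the bottom interface goes from n = 1.45 toward n = 1.33: no phase shift.
Exactly one π shift → a net half-wave offset.
For dark reflection here: 2 n t cos θ_r = m λ.
Snell's law: 1.0 sin 34.0° = 1.45 sin θ_r → sin θ_r = 0.386, cos θ_r = 0.923.
Minimum nonzero at m = 1: t = λ / (2 n cos θ_r) = 367 / (2 × 1.45 × 0.923) = 137 nm.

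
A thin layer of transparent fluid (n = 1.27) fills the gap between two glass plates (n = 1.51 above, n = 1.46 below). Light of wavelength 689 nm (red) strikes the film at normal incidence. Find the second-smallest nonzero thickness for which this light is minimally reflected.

543 nm

At the upper boundary (n = 1.51 to n = 1.27) the reflected ray undergoes no phase shift.
Bottom surface (1.27 → 1.46): reflection off a higher-index medium gives a half-wave phase shift.
Exactly one π shift → a net half-wave offset.
So the condition for destructive reflection is 2 n t = m λ.
The second-smallest nonzero thickness corresponds to m = 2: t = m λ / (2 n) = 2.00 × 689 / (2 × 1.27) = 543 nm.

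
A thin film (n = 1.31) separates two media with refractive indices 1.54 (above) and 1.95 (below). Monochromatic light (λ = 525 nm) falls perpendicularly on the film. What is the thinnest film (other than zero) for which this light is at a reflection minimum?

200 nm

Ray reflecting at the top interface goes from n = 1.54 toward n = 1.31: no phase shift.
At the lower boundary (n = 1.31 to n = 1.95) the reflected ray undergoes a half-wave phase shift.
Net: one phase inversion between the two reflected rays.
With one net inversion, destructive interference in reflection requires 2 n t = m λ.
Minimum nonzero at m = 1: t = λ / (2 n) = 525 / (2 × 1.31) = 200 nm.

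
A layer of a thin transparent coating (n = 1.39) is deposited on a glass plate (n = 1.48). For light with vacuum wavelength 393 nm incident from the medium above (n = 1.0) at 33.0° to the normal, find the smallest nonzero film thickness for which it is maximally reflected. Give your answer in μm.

0.154 μm

Top surface (1.0 → 1.39): reflection off a higher-index medium gives a half-wave phase shift.
Ray reflecting at the bottom interface goes from n = 1.39 toward n = 1.48: a half-wave phase shift.
The two reflections carry the same phase change, so no net offset.
So the condition for constructive reflection is 2 n t cos θ_r = m λ.
Snell's law: 1.0 sin 33.0° = 1.39 sin θ_r → sin θ_r = 0.392, cos θ_r = 0.920.
Minimum nonzero at m = 1: t = λ / (2 n cos θ_r) = 393 / (2 × 1.39 × 0.920) = 154 nm.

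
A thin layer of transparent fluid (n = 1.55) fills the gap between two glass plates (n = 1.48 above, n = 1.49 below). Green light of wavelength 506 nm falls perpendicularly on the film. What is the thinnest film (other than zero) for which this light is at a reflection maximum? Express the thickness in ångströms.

816 Å

Ray reflecting at the top interface goes from n = 1.48 toward n = 1.55: a half-wave phase shift.
At the lower boundary (n = 1.55 to n = 1.49) the reflected ray undergoes no phase shift.
Exactly one π shift → a net half-wave offset.
So the condition for constructive reflection is 2 n t = (m + ½) λ.
Minimum at m = 0: t = λ / (4 n) = 506 / (4 × 1.55) = 81.6 nm.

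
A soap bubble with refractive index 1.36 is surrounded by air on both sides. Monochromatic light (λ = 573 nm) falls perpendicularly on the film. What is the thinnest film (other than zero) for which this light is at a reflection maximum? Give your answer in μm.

0.105 μm

At the upper boundary (n = 1.0 to n = 1.36) the reflected ray undergoes a half-wave phase shift.
At the lower boundary (n = 1.36 to n = 1.0) the reflected ray undergoes no phase shift.
The two reflections differ by half a wavelength.
So the condition for constructive reflection is 2 n t = (m + ½) λ.
Minimum at m = 0: t = λ / (4 n) = 573 / (4 × 1.36) = 105 nm.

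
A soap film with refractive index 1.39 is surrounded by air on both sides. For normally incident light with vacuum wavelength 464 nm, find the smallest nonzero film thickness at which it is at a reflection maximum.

At the upper boundary (n = 1.0 to n = 1.39) the reflected ray undergoes a half-wave phase shift.
Bottom surface (1.39 → 1.0): reflection off a lower-index medium gives no phase shift.
Exactly one π shift → a net half-wave offset.
With one net inversion, constructive interference in reflection requires 2 n t = (m + ½) λ.
Minimum at m = 0: t = λ / (4 n) = 464 / (4 × 1.39) = 83.5 nm.

83.5 nm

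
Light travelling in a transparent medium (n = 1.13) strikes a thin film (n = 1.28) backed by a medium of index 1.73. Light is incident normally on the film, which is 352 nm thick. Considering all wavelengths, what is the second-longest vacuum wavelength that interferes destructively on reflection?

601 nm

Ray reflecting at the top interface goes from n = 1.13 toward n = 1.28: a half-wave phase shift.
At the lower boundary (n = 1.28 to n = 1.73) the reflected ray undergoes a half-wave phase shift.
Net: no relative phase inversion (both shifts match).
So the condition for destructive reflection is 2 n t = (m + ½) λ.
λ = 2 n t / (m + ½). The second-longest wavelength is m = 1: λ = 2 × 1.28 × 352 / 1.50 = 601 nm.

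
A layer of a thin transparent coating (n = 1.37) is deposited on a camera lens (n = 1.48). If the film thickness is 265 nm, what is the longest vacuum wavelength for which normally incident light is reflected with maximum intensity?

726 nm

Ray reflecting at the top interface goes from n = 1.0 toward n = 1.37: a half-wave phase shift.
At the lower boundary (n = 1.37 to n = 1.48) the reflected ray undergoes a half-wave phase shift.
Zero or two π shifts → no net half-wave offset.
So the condition for constructive reflection is 2 n t = m λ.
λ = 2 n t / m. The longest wavelength is m = 1: λ = 2 × 1.37 × 265 / 1.00 = 726 nm.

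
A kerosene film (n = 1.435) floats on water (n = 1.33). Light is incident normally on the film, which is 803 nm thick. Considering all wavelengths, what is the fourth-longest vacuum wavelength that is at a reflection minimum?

576 nm

At the upper boundary (n = 1.0 to n = 1.435) the reflected ray undergoes a half-wave phase shift.
Ray reflecting at the bottom interface goes from n = 1.435 toward n = 1.33: no phase shift.
The two reflections differ by half a wavelength.
So the condition for destructive reflection is 2 n t = m λ.
λ = 2 n t / m. The fourth-longest wavelength is m = 4: λ = 2 × 1.435 × 803 / 4.00 = 576 nm.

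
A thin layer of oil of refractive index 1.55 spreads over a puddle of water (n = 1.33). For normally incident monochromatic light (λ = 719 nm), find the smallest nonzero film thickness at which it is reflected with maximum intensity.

Top surface (1.0 → 1.55): reflection off a higher-index medium gives a half-wave phase shift.
At the lower boundary (n = 1.55 to n = 1.33) the reflected ray undergoes no phase shift.
The two reflections differ by half a wavelength.
For strong reflection here: 2 n t = (m + ½) λ.
Minimum at m = 0: t = λ / (4 n) = 719 / (4 × 1.55) = 116 nm.

116 nm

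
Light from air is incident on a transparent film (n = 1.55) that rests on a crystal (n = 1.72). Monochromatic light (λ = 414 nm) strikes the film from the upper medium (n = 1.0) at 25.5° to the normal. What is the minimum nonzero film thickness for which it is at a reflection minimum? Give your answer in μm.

Top surface (1.0 → 1.55): reflection off a higher-index medium gives a half-wave phase shift.
Ray reflecting at the bottom interface goes from n = 1.55 toward n = 1.72: a half-wave phase shift.
Zero or two π shifts → no net half-wave offset.
With no net inversion, destructive interference in reflection requires 2 n t cos θ_r = (m + ½) λ.
Snell's law: 1.0 sin 25.5° = 1.55 sin θ_r → sin θ_r = 0.278, cos θ_r = 0.961.
Minimum at m = 0: t = λ / (4 n cos θ_r) = 414 / (4 × 1.55 × 0.961) = 69.5 nm.

0.0695 μm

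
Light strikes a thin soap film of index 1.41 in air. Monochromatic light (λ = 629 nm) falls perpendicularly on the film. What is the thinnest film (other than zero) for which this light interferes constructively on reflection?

112 nm

Ray reflecting at the top interface goes from n = 1.0 toward n = 1.41: a half-wave phase shift.
Ray reflecting at the bottom interface goes from n = 1.41 toward n = 1.0: no phase shift.
Net: one phase inversion between the two reflected rays.
For maximum reflection here: 2 n t = (m + ½) λ.
Minimum at m = 0: t = λ / (4 n) = 629 / (4 × 1.41) = 112 nm.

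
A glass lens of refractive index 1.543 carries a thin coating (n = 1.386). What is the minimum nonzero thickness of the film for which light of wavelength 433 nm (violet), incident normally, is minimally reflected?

At the upper boundary (n = 1.0 to n = 1.386) the reflected ray undergoes a half-wave phase shift.
Ray reflecting at the bottom interface goes from n = 1.386 toward n = 1.543: a half-wave phase shift.
The two reflections carry the same phase change, so no net offset.
So the condition for destructive reflection is 2 n t = (m + ½) λ.
Minimum at m = 0: t = λ / (4 n) = 433 / (4 × 1.386) = 78.1 nm.

78.1 nm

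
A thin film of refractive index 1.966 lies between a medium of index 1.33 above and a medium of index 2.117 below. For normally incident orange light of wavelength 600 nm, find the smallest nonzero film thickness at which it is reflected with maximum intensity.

At the upper boundary (n = 1.33 to n = 1.966) the reflected ray undergoes a half-wave phase shift.
Bottom surface (1.966 → 2.117): reflection off a higher-index medium gives a half-wave phase shift.
Zero or two π shifts → no net half-wave offset.
With no net inversion, constructive interference in reflection requires 2 n t = m λ.
Minimum nonzero at m = 1: t = λ / (2 n) = 600 / (2 × 1.966) = 153 nm.

153 nm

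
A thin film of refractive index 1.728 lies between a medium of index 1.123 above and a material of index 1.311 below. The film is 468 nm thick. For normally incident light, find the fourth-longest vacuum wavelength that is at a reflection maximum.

Ray reflecting at the top interface goes from n = 1.123 toward n = 1.728: a half-wave phase shift.
Ray reflecting at the bottom interface goes from n = 1.728 toward n = 1.311: no phase shift.
The two reflections differ by half a wavelength.
For strong reflection here: 2 n t = (m + ½) λ.
λ = 2 n t / (m + ½). The fourth-longest wavelength is m = 3: λ = 2 × 1.728 × 468 / 3.50 = 462 nm.

462 nm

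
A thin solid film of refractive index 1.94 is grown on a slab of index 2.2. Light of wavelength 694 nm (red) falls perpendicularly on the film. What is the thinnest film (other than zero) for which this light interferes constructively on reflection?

179 nm

Top surface (1.0 → 1.94): reflection off a higher-index medium gives a half-wave phase shift.
At the lower boundary (n = 1.94 to n = 2.2) the reflected ray undergoes a half-wave phase shift.
Net: no relative phase inversion (both shifts match).
With no net inversion, constructive interference in reflection requires 2 n t = m λ.
Minimum nonzero at m = 1: t = λ / (2 n) = 694 / (2 × 1.94) = 179 nm.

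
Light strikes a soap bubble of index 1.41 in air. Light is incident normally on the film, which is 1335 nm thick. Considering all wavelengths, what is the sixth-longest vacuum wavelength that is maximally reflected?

684 nm

At the upper boundary (n = 1.0 to n = 1.41) the reflected ray undergoes a half-wave phase shift.
At the lower boundary (n = 1.41 to n = 1.0) the reflected ray undergoes no phase shift.
Net: one phase inversion between the two reflected rays.
So the condition for constructive reflection is 2 n t = (m + ½) λ.
λ = 2 n t / (m + ½). The sixth-longest wavelength is m = 5: λ = 2 × 1.41 × 1335 / 5.50 = 684 nm.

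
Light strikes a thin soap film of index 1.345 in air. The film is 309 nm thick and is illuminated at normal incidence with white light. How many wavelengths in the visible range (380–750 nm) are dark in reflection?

Ray reflecting at the top interface goes from n = 1.0 toward n = 1.345: a half-wave phase shift.
Bottom surface (1.345 → 1.0): reflection off a lower-index medium gives no phase shift.
Exactly one π shift → a net half-wave offset.
With one net inversion, destructive interference in reflection requires 2 n t = m λ.
λ = 2 n t / m = 831 / m nm.
m=1: 831 nm (IR); m=2: 416 nm (visible); m=3: 277 nm (UV).

1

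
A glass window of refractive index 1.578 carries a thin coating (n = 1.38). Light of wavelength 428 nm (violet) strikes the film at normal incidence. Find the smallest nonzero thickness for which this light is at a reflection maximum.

155 nm

At the upper boundary (n = 1.0 to n = 1.38) the reflected ray undergoes a half-wave phase shift.
Ray reflecting at the bottom interface goes from n = 1.38 toward n = 1.578: a half-wave phase shift.
The two reflections carry the same phase change, so no net offset.
So the condition for constructive reflection is 2 n t = m λ.
The smallest nonzero thickness corresponds to m = 1: t = m λ / (2 n) = 1.00 × 428 / (2 × 1.38) = 155 nm.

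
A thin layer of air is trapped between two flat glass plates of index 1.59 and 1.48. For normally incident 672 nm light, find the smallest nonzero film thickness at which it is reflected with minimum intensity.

336 nm

Top surface (1.59 → 1.0): reflection off a lower-index medium gives no phase shift.
Bottom surface (1.0 → 1.48): reflection off a higher-index medium gives a half-wave phase shift.
Net: one phase inversion between the two reflected rays.
With one net inversion, destructive interference in reflection requires 2 n t = m λ.
Minimum nonzero at m = 1: t = λ / (2 n) = 672 / (2 × 1.0) = 336 nm.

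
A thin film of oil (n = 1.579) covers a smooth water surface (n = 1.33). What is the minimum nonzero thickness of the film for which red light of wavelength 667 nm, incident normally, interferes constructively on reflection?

106 nm

Ray reflecting at the top interface goes from n = 1.0 toward n = 1.579: a half-wave phase shift.
Bottom surface (1.579 → 1.33): reflection off a lower-index medium gives no phase shift.
Exactly one π shift → a net half-wave offset.
For bright reflection here: 2 n t = (m + ½) λ.
Minimum at m = 0: t = λ / (4 n) = 667 / (4 × 1.579) = 106 nm.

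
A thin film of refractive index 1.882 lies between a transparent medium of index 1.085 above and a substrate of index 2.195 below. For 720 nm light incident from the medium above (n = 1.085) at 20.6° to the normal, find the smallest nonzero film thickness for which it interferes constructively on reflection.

195 nm

At the upper boundary (n = 1.085 to n = 1.882) the reflected ray undergoes a half-wave phase shift.
Ray reflecting at the bottom interface goes from n = 1.882 toward n = 2.195: a half-wave phase shift.
The two reflections carry the same phase change, so no net offset.
So the condition for constructive reflection is 2 n t cos θ_r = m λ.
Snell's law: 1.085 sin 20.6° = 1.882 sin θ_r → sin θ_r = 0.203, cos θ_r = 0.979.
Minimum nonzero at m = 1: t = λ / (2 n cos θ_r) = 720 / (2 × 1.882 × 0.979) = 195 nm.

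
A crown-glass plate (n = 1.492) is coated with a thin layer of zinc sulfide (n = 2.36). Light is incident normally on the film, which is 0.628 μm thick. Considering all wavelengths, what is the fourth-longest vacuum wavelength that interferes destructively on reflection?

741 nm

At the upper boundary (n = 1.0 to n = 2.36) the reflected ray undergoes a half-wave phase shift.
Ray reflecting at the bottom interface goes from n = 2.36 toward n = 1.492: no phase shift.
Exactly one π shift → a net half-wave offset.
For dark reflection here: 2 n t = m λ.
λ = 2 n t / m. The fourth-longest wavelength is m = 4: λ = 2 × 2.36 × 628 / 4.00 = 741 nm.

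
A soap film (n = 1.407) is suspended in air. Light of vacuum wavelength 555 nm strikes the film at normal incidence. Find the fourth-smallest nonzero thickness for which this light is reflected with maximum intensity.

690 nm

At the upper boundary (n = 1.0 to n = 1.407) the reflected ray undergoes a half-wave phase shift.
Bottom surface (1.407 → 1.0): reflection off a lower-index medium gives no phase shift.
Net: one phase inversion between the two reflected rays.
So the condition for constructive reflection is 2 n t = (m + ½) λ.
The fourth-smallest nonzero thickness corresponds to m = 3: t = (m + ½) λ / (2 n) = 3.50 × 555 / (2 × 1.407) = 690 nm.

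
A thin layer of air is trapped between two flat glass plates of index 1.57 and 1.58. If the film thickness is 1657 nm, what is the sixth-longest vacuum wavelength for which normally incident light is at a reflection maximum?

Top surface (1.57 → 1.0): reflection off a lower-index medium gives no phase shift.
Bottom surface (1.0 → 1.58): reflection off a higher-index medium gives a half-wave phase shift.
Net: one phase inversion between the two reflected rays.
With one net inversion, constructive interference in reflection requires 2 n t = (m + ½) λ.
λ = 2 n t / (m + ½). The sixth-longest wavelength is m = 5: λ = 2 × 1.0 × 1657 / 5.50 = 603 nm.

603 nm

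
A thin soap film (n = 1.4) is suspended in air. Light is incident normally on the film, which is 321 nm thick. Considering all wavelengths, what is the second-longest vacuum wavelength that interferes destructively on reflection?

449 nm

Ray reflecting at the top interface goes from n = 1.0 toward n = 1.4: a half-wave phase shift.
At the lower boundary (n = 1.4 to n = 1.0) the reflected ray undergoes no phase shift.
Net: one phase inversion between the two reflected rays.
With one net inversion, destructive interference in reflection requires 2 n t = m λ.
λ = 2 n t / m. The second-longest wavelength is m = 2: λ = 2 × 1.4 × 321 / 2.00 = 449 nm.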